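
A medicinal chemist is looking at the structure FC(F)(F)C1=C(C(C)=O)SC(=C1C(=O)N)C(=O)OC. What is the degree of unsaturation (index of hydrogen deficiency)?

Degree of unsaturation = (number of rings) + (number of π bonds).
Ring closures in the SMILES: 1.
π bonds: 5 double bonds (each 1 DoU) → 5 DoU from unsaturation.
Total DoU = 1 + 5 = 6.

6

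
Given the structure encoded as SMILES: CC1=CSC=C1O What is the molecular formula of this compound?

Walk through each heavy atom and fill implicit hydrogens from standard valence (C 4, N 3, O 2, S 2, halogen 1):
  atom 1: C, bond orders sum to 1 (valence 4) → 3 H
  atom 2: C, bond orders sum to 4 (valence 4) → 0 H
  atom 3: C, bond orders sum to 3 (valence 4) → 1 H
  atom 4: S, bond orders sum to 2 (valence 2) → 0 H
  atom 5: C, bond orders sum to 3 (valence 4) → 1 H
  atom 6: C, bond orders sum to 4 (valence 4) → 0 H
  atom 7: O, bond orders sum to 1 (valence 2) → 1 H
Totals → C:5, H:6, O:1, S:1.

C5H6OS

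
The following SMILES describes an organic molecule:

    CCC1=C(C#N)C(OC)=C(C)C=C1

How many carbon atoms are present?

Count every carbon token in the SMILES (each C, including those in ring-closure positions and inside branches).
Carbon count: 11.

11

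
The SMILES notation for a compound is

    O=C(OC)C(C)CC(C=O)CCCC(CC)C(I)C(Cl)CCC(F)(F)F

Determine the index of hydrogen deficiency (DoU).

2

Molecular formula: C18H29ClF3IO3.
DoU = (2C + 2 + N − H − X) / 2, where X is the halogen count and O/S are ignored.
    = (2·18 + 2 + 0 − 29 − 5) / 2 = 4 / 2 = 2.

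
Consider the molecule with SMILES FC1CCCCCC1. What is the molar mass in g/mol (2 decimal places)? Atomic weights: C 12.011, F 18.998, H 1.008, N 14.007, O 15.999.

First, the molecular formula is C7H13F (counting implicit H from valence).
  C: 7 × 12.011 = 84.077
  F: 1 × 18.998 = 18.998
  H: 13 × 1.008 = 13.104
Sum: 7×12.011 + 1×18.998 + 13×1.008 = 116.179 → 116.18 g/mol.

116.18 g/mol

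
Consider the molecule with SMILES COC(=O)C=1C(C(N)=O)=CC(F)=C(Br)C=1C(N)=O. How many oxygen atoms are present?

Scan the SMILES for O atoms (remember two-letter symbols like Cl and Br are single atoms).
Oxygen count: 4.

4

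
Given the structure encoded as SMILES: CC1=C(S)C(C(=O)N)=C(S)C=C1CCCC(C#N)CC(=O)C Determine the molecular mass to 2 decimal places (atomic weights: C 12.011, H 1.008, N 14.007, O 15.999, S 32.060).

First, the molecular formula is C16H20N2O2S2 (counting implicit H from valence).
  C: 16 × 12.011 = 192.176
  H: 20 × 1.008 = 20.160
  N: 2 × 14.007 = 28.014
  O: 2 × 15.999 = 31.998
  S: 2 × 32.060 = 64.120
Sum: 16×12.011 + 20×1.008 + 2×14.007 + 2×15.999 + 2×32.060 = 336.468 → 336.47 g/mol.

336.47 g/mol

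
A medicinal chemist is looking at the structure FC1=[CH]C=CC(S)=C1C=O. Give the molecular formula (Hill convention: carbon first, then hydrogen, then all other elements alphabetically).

Walk through each heavy atom and fill implicit hydrogens from standard valence (C 4, N 3, O 2, S 2, halogen 1):
  atom 1: F (halogen, monovalent) → 0 H
  atom 2: C, bond orders sum to 4 (valence 4) → 0 H
  atom 3: C with explicit H count 1
  atom 4: C, bond orders sum to 3 (valence 4) → 1 H
  atom 5: C, bond orders sum to 3 (valence 4) → 1 H
  atom 6: C, bond orders sum to 4 (valence 4) → 0 H
  atom 7: S, bond orders sum to 1 (valence 2) → 1 H
  atom 8: C, bond orders sum to 4 (valence 4) → 0 H
  atom 9: C, bond orders sum to 3 (valence 4) → 1 H
  atom 10: O, bond orders sum to 2 (valence 2) → 0 H
Totals → C:7, H:5, F:1, O:1, S:1.

C7H5FOS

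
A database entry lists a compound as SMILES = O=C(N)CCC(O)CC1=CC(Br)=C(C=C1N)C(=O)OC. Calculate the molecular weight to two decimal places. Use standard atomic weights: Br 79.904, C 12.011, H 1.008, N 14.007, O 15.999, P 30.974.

345.19 g/mol

First, the molecular formula is C13H17BrN2O4 (counting implicit H from valence).
  Br: 1 × 79.904 = 79.904
  C: 13 × 12.011 = 156.143
  H: 17 × 1.008 = 17.136
  N: 2 × 14.007 = 28.014
  O: 4 × 15.999 = 63.996
Sum: 1×79.904 + 13×12.011 + 17×1.008 + 2×14.007 + 4×15.999 = 345.193 → 345.19 g/mol.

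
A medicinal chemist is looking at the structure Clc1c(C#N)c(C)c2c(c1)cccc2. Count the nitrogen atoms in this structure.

Scan the SMILES for N atoms (remember two-letter symbols like Cl and Br are single atoms).
Nitrogen count: 1.

1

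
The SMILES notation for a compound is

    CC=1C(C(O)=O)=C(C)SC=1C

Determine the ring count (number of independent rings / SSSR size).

1

In SMILES, each pair of matching ring-closure digits denotes one ring-closing bond; the number of such bonds equals the number of independent rings.
Ring-closure bonds here: 1.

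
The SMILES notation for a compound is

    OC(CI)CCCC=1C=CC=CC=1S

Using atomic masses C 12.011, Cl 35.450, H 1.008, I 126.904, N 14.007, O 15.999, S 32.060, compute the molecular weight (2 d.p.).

First, the molecular formula is C11H15IOS (counting implicit H from valence).
  C: 11 × 12.011 = 132.121
  H: 15 × 1.008 = 15.120
  I: 1 × 126.904 = 126.904
  O: 1 × 15.999 = 15.999
  S: 1 × 32.060 = 32.060
Sum: 11×12.011 + 15×1.008 + 1×126.904 + 1×15.999 + 1×32.060 = 322.204 → 322.20 g/mol.

322.20 g/mol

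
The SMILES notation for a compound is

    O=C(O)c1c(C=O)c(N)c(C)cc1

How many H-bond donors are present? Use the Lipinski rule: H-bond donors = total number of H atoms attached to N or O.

3

Donors: find every N or O and count the H atoms it carries.
  atom 1 (O): bond orders sum to 2 → 0 H
  atom 3 (O): bond orders sum to 1 → 1 H
  atom 7 (O): bond orders sum to 2 → 0 H
  atom 9 (N): bond orders sum to 1 → 2 H
Lipinski HBD = 3.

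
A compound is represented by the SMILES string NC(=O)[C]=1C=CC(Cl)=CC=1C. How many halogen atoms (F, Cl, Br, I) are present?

Halogen atoms appear at heavy-atom position 8 (1×Cl).
Other groups present: 1 amide.
Halogen count: 1.

1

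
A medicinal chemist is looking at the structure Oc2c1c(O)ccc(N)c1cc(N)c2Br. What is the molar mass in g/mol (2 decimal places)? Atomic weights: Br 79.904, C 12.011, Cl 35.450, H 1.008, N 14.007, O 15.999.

First, the molecular formula is C10H9BrN2O2 (counting implicit H from valence).
  Br: 1 × 79.904 = 79.904
  C: 10 × 12.011 = 120.110
  H: 9 × 1.008 = 9.072
  N: 2 × 14.007 = 28.014
  O: 2 × 15.999 = 31.998
Sum: 1×79.904 + 10×12.011 + 9×1.008 + 2×14.007 + 2×15.999 = 269.098 → 269.10 g/mol.

269.10 g/mol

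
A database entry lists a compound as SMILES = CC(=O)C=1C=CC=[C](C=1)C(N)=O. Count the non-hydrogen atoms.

Every atom symbol written in the SMILES (organic subset) is one heavy atom; implicit H are not written.
Heavy atoms by element → C:9, N:1, O:2.
Total: 12.

12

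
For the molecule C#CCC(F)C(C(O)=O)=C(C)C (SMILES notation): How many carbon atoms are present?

9

Count every carbon token in the SMILES (each C, including those in ring-closure positions and inside branches).
Carbon count: 9.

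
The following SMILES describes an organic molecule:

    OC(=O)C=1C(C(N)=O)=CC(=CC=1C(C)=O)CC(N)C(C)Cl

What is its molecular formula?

Walk through each heavy atom and fill implicit hydrogens from standard valence (C 4, N 3, O 2, S 2, halogen 1):
  atom 1: O, bond orders sum to 1 (valence 2) → 1 H
  atom 2: C, bond orders sum to 4 (valence 4) → 0 H
  atom 3: O, bond orders sum to 2 (valence 2) → 0 H
  atom 4: C, bond orders sum to 4 (valence 4) → 0 H
  atom 5: C, bond orders sum to 4 (valence 4) → 0 H
  atom 6: C, bond orders sum to 4 (valence 4) → 0 H
  atom 7: N, bond orders sum to 1 (valence 3) → 2 H
  atom 8: O, bond orders sum to 2 (valence 2) → 0 H
  atom 9: C, bond orders sum to 3 (valence 4) → 1 H
  atom 10: C, bond orders sum to 4 (valence 4) → 0 H
  atom 11: C, bond orders sum to 3 (valence 4) → 1 H
  atom 12: C, bond orders sum to 4 (valence 4) → 0 H
  atom 13: C, bond orders sum to 4 (valence 4) → 0 H
  atom 14: C, bond orders sum to 1 (valence 4) → 3 H
  atom 15: O, bond orders sum to 2 (valence 2) → 0 H
  atom 16: C, bond orders sum to 2 (valence 4) → 2 H
  atom 17: C, bond orders sum to 3 (valence 4) → 1 H
  atom 18: N, bond orders sum to 1 (valence 3) → 2 H
  atom 19: C, bond orders sum to 3 (valence 4) → 1 H
  atom 20: C, bond orders sum to 1 (valence 4) → 3 H
  atom 21: Cl (halogen, monovalent) → 0 H
Totals → C:14, H:17, Cl:1, N:2, O:4.
In Hill order: C14H17ClN2O4.

C14H17ClN2O4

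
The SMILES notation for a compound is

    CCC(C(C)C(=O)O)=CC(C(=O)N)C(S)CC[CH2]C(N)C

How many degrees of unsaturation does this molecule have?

3

Degree of unsaturation = (number of rings) + (number of π bonds).
Ring closures in the SMILES: 0.
π bonds: 3 double bonds (each 1 DoU) → 3 DoU from unsaturation.
Total DoU = 0 + 3 = 3.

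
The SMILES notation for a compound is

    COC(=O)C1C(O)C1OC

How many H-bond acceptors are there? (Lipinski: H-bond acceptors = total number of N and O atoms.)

4

N atoms: 0; O atoms: 4.
Lipinski HBA = 0 + 4 = 4.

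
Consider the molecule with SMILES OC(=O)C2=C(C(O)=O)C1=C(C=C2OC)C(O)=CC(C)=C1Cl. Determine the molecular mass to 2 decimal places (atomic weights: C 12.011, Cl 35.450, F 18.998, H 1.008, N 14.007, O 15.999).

First, the molecular formula is C14H11ClO6 (counting implicit H from valence).
  C: 14 × 12.011 = 168.154
  Cl: 1 × 35.450 = 35.450
  H: 11 × 1.008 = 11.088
  O: 6 × 15.999 = 95.994
Sum: 14×12.011 + 1×35.450 + 11×1.008 + 6×15.999 = 310.686 → 310.69 g/mol.

310.69 g/mol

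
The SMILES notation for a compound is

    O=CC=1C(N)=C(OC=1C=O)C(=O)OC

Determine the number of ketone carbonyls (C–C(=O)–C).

0

Scan the SMILES for the ketone motif — none present.
Groups that are present: 2 aldehyde, 1 ester, 1 primary amine.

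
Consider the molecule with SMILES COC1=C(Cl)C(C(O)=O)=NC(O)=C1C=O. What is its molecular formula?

Walk through each heavy atom and fill implicit hydrogens from standard valence (C 4, N 3, O 2, S 2, halogen 1):
  atom 1: C, bond orders sum to 1 (valence 4) → 3 H
  atom 2: O, bond orders sum to 2 (valence 2) → 0 H
  atom 3: C, bond orders sum to 4 (valence 4) → 0 H
  atom 4: C, bond orders sum to 4 (valence 4) → 0 H
  atom 5: Cl (halogen, monovalent) → 0 H
  atom 6: C, bond orders sum to 4 (valence 4) → 0 H
  atom 7: C, bond orders sum to 4 (valence 4) → 0 H
  atom 8: O, bond orders sum to 1 (valence 2) → 1 H
  atom 9: O, bond orders sum to 2 (valence 2) → 0 H
  atom 10: N, bond orders sum to 3 (valence 3) → 0 H
  atom 11: C, bond orders sum to 4 (valence 4) → 0 H
  atom 12: O, bond orders sum to 1 (valence 2) → 1 H
  atom 13: C, bond orders sum to 4 (valence 4) → 0 H
  atom 14: C, bond orders sum to 3 (valence 4) → 1 H
  atom 15: O, bond orders sum to 2 (valence 2) → 0 H
Totals → C:8, H:6, Cl:1, N:1, O:5.

C8H6ClNO5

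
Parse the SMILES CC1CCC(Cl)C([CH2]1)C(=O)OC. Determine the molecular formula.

Walk through each heavy atom and fill implicit hydrogens from standard valence (C 4, N 3, O 2, S 2, halogen 1):
  atom 1: C, bond orders sum to 1 (valence 4) → 3 H
  atom 2: C, bond orders sum to 3 (valence 4) → 1 H
  atom 3: C, bond orders sum to 2 (valence 4) → 2 H
  atom 4: C, bond orders sum to 2 (valence 4) → 2 H
  atom 5: C, bond orders sum to 3 (valence 4) → 1 H
  atom 6: Cl (halogen, monovalent) → 0 H
  atom 7: C, bond orders sum to 3 (valence 4) → 1 H
  atom 8: C with explicit H count 2
  atom 9: C, bond orders sum to 4 (valence 4) → 0 H
  atom 10: O, bond orders sum to 2 (valence 2) → 0 H
  atom 11: O, bond orders sum to 2 (valence 2) → 0 H
  atom 12: C, bond orders sum to 1 (valence 4) → 3 H
Totals → C:9, H:15, Cl:1, O:2.
In Hill order: C9H15ClO2.

C9H15ClO2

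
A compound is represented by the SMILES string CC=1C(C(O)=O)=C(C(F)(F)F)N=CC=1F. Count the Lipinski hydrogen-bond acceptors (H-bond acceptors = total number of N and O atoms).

3

N atoms: 1; O atoms: 2.
Lipinski HBA = 1 + 2 = 3.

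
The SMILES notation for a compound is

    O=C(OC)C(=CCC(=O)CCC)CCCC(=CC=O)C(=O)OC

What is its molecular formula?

Walk through each heavy atom and fill implicit hydrogens from standard valence (C 4, N 3, O 2, S 2, halogen 1):
  atom 1: O, bond orders sum to 2 (valence 2) → 0 H
  atom 2: C, bond orders sum to 4 (valence 4) → 0 H
  atom 3: O, bond orders sum to 2 (valence 2) → 0 H
  atom 4: C, bond orders sum to 1 (valence 4) → 3 H
  atom 5: C, bond orders sum to 4 (valence 4) → 0 H
  atom 6: C, bond orders sum to 3 (valence 4) → 1 H
  atom 7: C, bond orders sum to 2 (valence 4) → 2 H
  atom 8: C, bond orders sum to 4 (valence 4) → 0 H
  atom 9: O, bond orders sum to 2 (valence 2) → 0 H
  atom 10: C, bond orders sum to 2 (valence 4) → 2 H
  atom 11: C, bond orders sum to 2 (valence 4) → 2 H
  atom 12: C, bond orders sum to 1 (valence 4) → 3 H
  atom 13: C, bond orders sum to 2 (valence 4) → 2 H
  atom 14: C, bond orders sum to 2 (valence 4) → 2 H
  atom 15: C, bond orders sum to 2 (valence 4) → 2 H
  atom 16: C, bond orders sum to 4 (valence 4) → 0 H
  atom 17: C, bond orders sum to 3 (valence 4) → 1 H
  atom 18: C, bond orders sum to 3 (valence 4) → 1 H
  atom 19: O, bond orders sum to 2 (valence 2) → 0 H
  atom 20: C, bond orders sum to 4 (valence 4) → 0 H
  atom 21: O, bond orders sum to 2 (valence 2) → 0 H
  atom 22: O, bond orders sum to 2 (valence 2) → 0 H
  atom 23: C, bond orders sum to 1 (valence 4) → 3 H
Totals → C:17, H:24, O:6.
In Hill order: C17H24O6.

C17H24O6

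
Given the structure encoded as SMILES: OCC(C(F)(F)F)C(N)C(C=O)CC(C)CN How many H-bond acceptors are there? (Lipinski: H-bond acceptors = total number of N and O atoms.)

4

N atoms: 2; O atoms: 2.
Lipinski HBA = 2 + 2 = 4.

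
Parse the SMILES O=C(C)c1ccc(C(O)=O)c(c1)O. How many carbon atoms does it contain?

9

Count every carbon token in the SMILES (each C, including those in ring-closure positions and inside branches).
Carbon count: 9.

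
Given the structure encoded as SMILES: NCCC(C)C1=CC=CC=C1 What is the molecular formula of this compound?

Walk through each heavy atom and fill implicit hydrogens from standard valence (C 4, N 3, O 2, S 2, halogen 1):
  atom 1: N, bond orders sum to 1 (valence 3) → 2 H
  atom 2: C, bond orders sum to 2 (valence 4) → 2 H
  atom 3: C, bond orders sum to 2 (valence 4) → 2 H
  atom 4: C, bond orders sum to 3 (valence 4) → 1 H
  atom 5: C, bond orders sum to 1 (valence 4) → 3 H
  atom 6: C, bond orders sum to 4 (valence 4) → 0 H
  atom 7: C, bond orders sum to 3 (valence 4) → 1 H
  atom 8: C, bond orders sum to 3 (valence 4) → 1 H
  atom 9: C, bond orders sum to 3 (valence 4) → 1 H
  atom 10: C, bond orders sum to 3 (valence 4) → 1 H
  atom 11: C, bond orders sum to 3 (valence 4) → 1 H
Totals → C:10, H:15, N:1.
In Hill order: C10H15N.

C10H15N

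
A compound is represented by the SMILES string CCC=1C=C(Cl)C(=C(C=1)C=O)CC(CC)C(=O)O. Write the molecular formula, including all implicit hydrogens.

Walk through each heavy atom and fill implicit hydrogens from standard valence (C 4, N 3, O 2, S 2, halogen 1):
  atom 1: C, bond orders sum to 1 (valence 4) → 3 H
  atom 2: C, bond orders sum to 2 (valence 4) → 2 H
  atom 3: C, bond orders sum to 4 (valence 4) → 0 H
  atom 4: C, bond orders sum to 3 (valence 4) → 1 H
  atom 5: C, bond orders sum to 4 (valence 4) → 0 H
  atom 6: Cl (halogen, monovalent) → 0 H
  atom 7: C, bond orders sum to 4 (valence 4) → 0 H
  atom 8: C, bond orders sum to 4 (valence 4) → 0 H
  atom 9: C, bond orders sum to 3 (valence 4) → 1 H
  atom 10: C, bond orders sum to 3 (valence 4) → 1 H
  atom 11: O, bond orders sum to 2 (valence 2) → 0 H
  atom 12: C, bond orders sum to 2 (valence 4) → 2 H
  atom 13: C, bond orders sum to 3 (valence 4) → 1 H
  atom 14: C, bond orders sum to 2 (valence 4) → 2 H
  atom 15: C, bond orders sum to 1 (valence 4) → 3 H
  atom 16: C, bond orders sum to 4 (valence 4) → 0 H
  atom 17: O, bond orders sum to 2 (valence 2) → 0 H
  atom 18: O, bond orders sum to 1 (valence 2) → 1 H
Totals → C:14, H:17, Cl:1, O:3.

C14H17ClO3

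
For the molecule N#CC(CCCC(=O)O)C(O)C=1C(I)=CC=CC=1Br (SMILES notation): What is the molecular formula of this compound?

C13H13BrINO3

Walk through each heavy atom and fill implicit hydrogens from standard valence (C 4, N 3, O 2, S 2, halogen 1):
  atom 1: N, bond orders sum to 3 (valence 3) → 0 H
  atom 2: C, bond orders sum to 4 (valence 4) → 0 H
  atom 3: C, bond orders sum to 3 (valence 4) → 1 H
  atom 4: C, bond orders sum to 2 (valence 4) → 2 H
  atom 5: C, bond orders sum to 2 (valence 4) → 2 H
  atom 6: C, bond orders sum to 2 (valence 4) → 2 H
  atom 7: C, bond orders sum to 4 (valence 4) → 0 H
  atom 8: O, bond orders sum to 2 (valence 2) → 0 H
  atom 9: O, bond orders sum to 1 (valence 2) → 1 H
  atom 10: C, bond orders sum to 3 (valence 4) → 1 H
  atom 11: O, bond orders sum to 1 (valence 2) → 1 H
  atom 12: C, bond orders sum to 4 (valence 4) → 0 H
  atom 13: C, bond orders sum to 4 (valence 4) → 0 H
  atom 14: I (halogen, monovalent) → 0 H
  atom 15: C, bond orders sum to 3 (valence 4) → 1 H
  atom 16: C, bond orders sum to 3 (valence 4) → 1 H
  atom 17: C, bond orders sum to 3 (valence 4) → 1 H
  atom 18: C, bond orders sum to 4 (valence 4) → 0 H
  atom 19: Br (halogen, monovalent) → 0 H
Totals → C:13, H:13, Br:1, I:1, N:1, O:3.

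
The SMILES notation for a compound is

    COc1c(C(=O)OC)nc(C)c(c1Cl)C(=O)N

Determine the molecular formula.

C10H11ClN2O4

Walk through each heavy atom and fill implicit hydrogens from standard valence (C 4, N 3, O 2, S 2, halogen 1); for lowercase aromatic atoms, an aromatic c carries 1 H when it has two neighbours and 0 H with three, and aromatic n carries 0 H:
  atom 1: C, bond orders sum to 1 (valence 4) → 3 H
  atom 2: O, bond orders sum to 2 (valence 2) → 0 H
  atom 3: aromatic c, 3 neighbours → 0 H
  atom 4: aromatic c, 3 neighbours → 0 H
  atom 5: C, bond orders sum to 4 (valence 4) → 0 H
  atom 6: O, bond orders sum to 2 (valence 2) → 0 H
  atom 7: O, bond orders sum to 2 (valence 2) → 0 H
  atom 8: C, bond orders sum to 1 (valence 4) → 3 H
  atom 9: aromatic n, 2 neighbours → 0 H
  atom 10: aromatic c, 3 neighbours → 0 H
  atom 11: C, bond orders sum to 1 (valence 4) → 3 H
  atom 12: aromatic c, 3 neighbours → 0 H
  atom 13: aromatic c, 3 neighbours → 0 H
  atom 14: Cl (halogen, monovalent) → 0 H
  atom 15: C, bond orders sum to 4 (valence 4) → 0 H
  atom 16: O, bond orders sum to 2 (valence 2) → 0 H
  atom 17: N, bond orders sum to 1 (valence 3) → 2 H
Totals → C:10, H:11, Cl:1, N:2, O:4.
In Hill order: C10H11ClN2O4.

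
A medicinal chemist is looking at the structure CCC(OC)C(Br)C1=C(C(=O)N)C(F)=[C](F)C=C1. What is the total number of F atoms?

2

Scan the SMILES for F atoms (remember two-letter symbols like Cl and Br are single atoms).
Fluorine count: 2.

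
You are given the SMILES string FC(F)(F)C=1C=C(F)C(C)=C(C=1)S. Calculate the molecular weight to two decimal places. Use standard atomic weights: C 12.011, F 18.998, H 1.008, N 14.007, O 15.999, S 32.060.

210.19 g/mol

First, the molecular formula is C8H6F4S (counting implicit H from valence).
  C: 8 × 12.011 = 96.088
  F: 4 × 18.998 = 75.992
  H: 6 × 1.008 = 6.048
  S: 1 × 32.060 = 32.060
Sum: 8×12.011 + 4×18.998 + 6×1.008 + 1×32.060 = 210.188 → 210.19 g/mol.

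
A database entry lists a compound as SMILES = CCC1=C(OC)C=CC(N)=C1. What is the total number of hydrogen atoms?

13

Walk through each heavy atom and fill implicit hydrogens from standard valence (C 4, N 3, O 2, S 2, halogen 1):
  atom 1: C, bond orders sum to 1 (valence 4) → 3 H
  atom 2: C, bond orders sum to 2 (valence 4) → 2 H
  atom 3: C, bond orders sum to 4 (valence 4) → 0 H
  atom 4: C, bond orders sum to 4 (valence 4) → 0 H
  atom 5: O, bond orders sum to 2 (valence 2) → 0 H
  atom 6: C, bond orders sum to 1 (valence 4) → 3 H
  atom 7: C, bond orders sum to 3 (valence 4) → 1 H
  atom 8: C, bond orders sum to 3 (valence 4) → 1 H
  atom 9: C, bond orders sum to 4 (valence 4) → 0 H
  atom 10: N, bond orders sum to 1 (valence 3) → 2 H
  atom 11: C, bond orders sum to 3 (valence 4) → 1 H
Total hydrogens: 13.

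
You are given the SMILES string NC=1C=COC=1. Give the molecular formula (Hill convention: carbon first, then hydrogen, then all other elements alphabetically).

C4H5NO

Walk through each heavy atom and fill implicit hydrogens from standard valence (C 4, N 3, O 2, S 2, halogen 1):
  atom 1: N, bond orders sum to 1 (valence 3) → 2 H
  atom 2: C, bond orders sum to 4 (valence 4) → 0 H
  atom 3: C, bond orders sum to 3 (valence 4) → 1 H
  atom 4: C, bond orders sum to 3 (valence 4) → 1 H
  atom 5: O, bond orders sum to 2 (valence 2) → 0 H
  atom 6: C, bond orders sum to 3 (valence 4) → 1 H
Totals → C:4, H:5, N:1, O:1.
In Hill order: C4H5NO.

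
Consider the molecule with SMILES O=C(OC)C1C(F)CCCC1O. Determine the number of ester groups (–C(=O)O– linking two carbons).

The ester motif appears at heavy-atom position 2 in the SMILES.
Other groups present: 1 hydroxyl.
Ester count: 1.

1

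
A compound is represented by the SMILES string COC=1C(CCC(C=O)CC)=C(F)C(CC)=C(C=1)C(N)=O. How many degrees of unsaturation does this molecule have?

Degree of unsaturation = (number of rings) + (number of π bonds).
Ring closures in the SMILES: 1.
π bonds: 5 double bonds (each 1 DoU) → 5 DoU from unsaturation.
Total DoU = 1 + 5 = 6.

6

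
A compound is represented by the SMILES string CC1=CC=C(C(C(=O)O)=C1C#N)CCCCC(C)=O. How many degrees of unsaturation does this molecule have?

Degree of unsaturation = (number of rings) + (number of π bonds).
Ring closures in the SMILES: 1.
π bonds: 5 double bonds (each 1 DoU), 1 triple bond (each 2 DoU) → 7 DoU from unsaturation.
Total DoU = 1 + 7 = 8.

8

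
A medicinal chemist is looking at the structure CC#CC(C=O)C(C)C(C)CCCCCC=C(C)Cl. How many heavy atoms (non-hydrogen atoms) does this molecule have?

19

Every atom symbol written in the SMILES (organic subset) is one heavy atom; implicit H are not written.
Heavy atoms by element → C:17, Cl:1, O:1.
Total: 19.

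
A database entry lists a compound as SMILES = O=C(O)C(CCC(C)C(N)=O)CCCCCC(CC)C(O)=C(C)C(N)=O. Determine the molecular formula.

Walk through each heavy atom and fill implicit hydrogens from standard valence (C 4, N 3, O 2, S 2, halogen 1):
  atom 1: O, bond orders sum to 2 (valence 2) → 0 H
  atom 2: C, bond orders sum to 4 (valence 4) → 0 H
  atom 3: O, bond orders sum to 1 (valence 2) → 1 H
  atom 4: C, bond orders sum to 3 (valence 4) → 1 H
  atom 5: C, bond orders sum to 2 (valence 4) → 2 H
  atom 6: C, bond orders sum to 2 (valence 4) → 2 H
  atom 7: C, bond orders sum to 3 (valence 4) → 1 H
  atom 8: C, bond orders sum to 1 (valence 4) → 3 H
  atom 9: C, bond orders sum to 4 (valence 4) → 0 H
  atom 10: N, bond orders sum to 1 (valence 3) → 2 H
  atom 11: O, bond orders sum to 2 (valence 2) → 0 H
  atom 12: C, bond orders sum to 2 (valence 4) → 2 H
  atom 13: C, bond orders sum to 2 (valence 4) → 2 H
  atom 14: C, bond orders sum to 2 (valence 4) → 2 H
  atom 15: C, bond orders sum to 2 (valence 4) → 2 H
  atom 16: C, bond orders sum to 2 (valence 4) → 2 H
  atom 17: C, bond orders sum to 3 (valence 4) → 1 H
  atom 18: C, bond orders sum to 2 (valence 4) → 2 H
  atom 19: C, bond orders sum to 1 (valence 4) → 3 H
  atom 20: C, bond orders sum to 4 (valence 4) → 0 H
  atom 21: O, bond orders sum to 1 (valence 2) → 1 H
  atom 22: C, bond orders sum to 4 (valence 4) → 0 H
  atom 23: C, bond orders sum to 1 (valence 4) → 3 H
  atom 24: C, bond orders sum to 4 (valence 4) → 0 H
  atom 25: N, bond orders sum to 1 (valence 3) → 2 H
  atom 26: O, bond orders sum to 2 (valence 2) → 0 H
Totals → C:19, H:34, N:2, O:5.
In Hill order: C19H34N2O5.

C19H34N2O5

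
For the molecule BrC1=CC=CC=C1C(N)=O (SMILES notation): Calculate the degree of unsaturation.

Degree of unsaturation = (number of rings) + (number of π bonds).
Ring closures in the SMILES: 1.
π bonds: 4 double bonds (each 1 DoU) → 4 DoU from unsaturation.
Total DoU = 1 + 4 = 5.

5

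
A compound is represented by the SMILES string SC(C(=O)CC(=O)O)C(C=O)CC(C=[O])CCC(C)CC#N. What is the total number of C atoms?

15

Count every carbon token in the SMILES (each C, including those in ring-closure positions and inside branches).
Carbon count: 15.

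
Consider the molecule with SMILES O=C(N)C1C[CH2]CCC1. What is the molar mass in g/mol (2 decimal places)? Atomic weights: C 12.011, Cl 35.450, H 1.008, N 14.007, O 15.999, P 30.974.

127.19 g/mol

First, the molecular formula is C7H13NO (counting implicit H from valence).
  C: 7 × 12.011 = 84.077
  H: 13 × 1.008 = 13.104
  N: 1 × 14.007 = 14.007
  O: 1 × 15.999 = 15.999
Sum: 7×12.011 + 13×1.008 + 1×14.007 + 1×15.999 = 127.187 → 127.19 g/mol.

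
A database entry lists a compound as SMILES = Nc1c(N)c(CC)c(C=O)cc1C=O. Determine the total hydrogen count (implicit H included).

Walk through each heavy atom and fill implicit hydrogens from standard valence (C 4, N 3, O 2, S 2, halogen 1); for lowercase aromatic atoms, an aromatic c carries 1 H when it has two neighbours and 0 H with three, and aromatic n carries 0 H:
  atom 1: N, bond orders sum to 1 (valence 3) → 2 H
  atom 2: aromatic c, 3 neighbours → 0 H
  atom 3: aromatic c, 3 neighbours → 0 H
  atom 4: N, bond orders sum to 1 (valence 3) → 2 H
  atom 5: aromatic c, 3 neighbours → 0 H
  atom 6: C, bond orders sum to 2 (valence 4) → 2 H
  atom 7: C, bond orders sum to 1 (valence 4) → 3 H
  atom 8: aromatic c, 3 neighbours → 0 H
  atom 9: C, bond orders sum to 3 (valence 4) → 1 H
  atom 10: O, bond orders sum to 2 (valence 2) → 0 H
  atom 11: aromatic c, 2 neighbours → 1 H
  atom 12: aromatic c, 3 neighbours → 0 H
  atom 13: C, bond orders sum to 3 (valence 4) → 1 H
  atom 14: O, bond orders sum to 2 (valence 2) → 0 H
Total hydrogens: 12.

12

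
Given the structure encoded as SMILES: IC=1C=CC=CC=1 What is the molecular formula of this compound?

Walk through each heavy atom and fill implicit hydrogens from standard valence (C 4, N 3, O 2, S 2, halogen 1):
  atom 1: I (halogen, monovalent) → 0 H
  atom 2: C, bond orders sum to 4 (valence 4) → 0 H
  atom 3: C, bond orders sum to 3 (valence 4) → 1 H
  atom 4: C, bond orders sum to 3 (valence 4) → 1 H
  atom 5: C, bond orders sum to 3 (valence 4) → 1 H
  atom 6: C, bond orders sum to 3 (valence 4) → 1 H
  atom 7: C, bond orders sum to 3 (valence 4) → 1 H
Totals → C:6, H:5, I:1.
In Hill order: C6H5I.

C6H5I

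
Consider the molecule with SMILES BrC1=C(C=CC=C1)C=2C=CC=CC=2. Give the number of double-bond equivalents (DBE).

Degree of unsaturation = (number of rings) + (number of π bonds).
Ring closures in the SMILES: 2.
π bonds: 6 double bonds (each 1 DoU) → 6 DoU from unsaturation.
Total DoU = 2 + 6 = 8.

8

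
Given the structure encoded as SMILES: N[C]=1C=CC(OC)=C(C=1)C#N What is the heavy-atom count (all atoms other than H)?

Every atom symbol written in the SMILES (organic subset) is one heavy atom; implicit H are not written.
Heavy atoms by element → C:8, N:2, O:1.
Total: 11.

11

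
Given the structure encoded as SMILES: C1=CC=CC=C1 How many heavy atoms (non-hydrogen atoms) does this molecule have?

6

Every atom symbol written in the SMILES (organic subset) is one heavy atom; implicit H are not written.
Heavy atoms by element → C:6.
Total: 6.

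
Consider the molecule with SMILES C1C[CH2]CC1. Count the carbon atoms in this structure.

Count every carbon token in the SMILES (each C, including those in ring-closure positions and inside branches).
Carbon count: 5.

5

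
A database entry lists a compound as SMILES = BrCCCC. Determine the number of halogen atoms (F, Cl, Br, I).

Halogen atoms appear at heavy-atom position 1 (1×Br).
Halogen count: 1.

1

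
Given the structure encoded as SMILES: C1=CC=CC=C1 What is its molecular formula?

Walk through each heavy atom and fill implicit hydrogens from standard valence (C 4, N 3, O 2, S 2, halogen 1):
  atom 1: C, bond orders sum to 3 (valence 4) → 1 H
  atom 2: C, bond orders sum to 3 (valence 4) → 1 H
  atom 3: C, bond orders sum to 3 (valence 4) → 1 H
  atom 4: C, bond orders sum to 3 (valence 4) → 1 H
  atom 5: C, bond orders sum to 3 (valence 4) → 1 H
  atom 6: C, bond orders sum to 3 (valence 4) → 1 H
Totals → C:6, H:6.

C6H6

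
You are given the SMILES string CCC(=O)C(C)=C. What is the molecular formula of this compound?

Walk through each heavy atom and fill implicit hydrogens from standard valence (C 4, N 3, O 2, S 2, halogen 1):
  atom 1: C, bond orders sum to 1 (valence 4) → 3 H
  atom 2: C, bond orders sum to 2 (valence 4) → 2 H
  atom 3: C, bond orders sum to 4 (valence 4) → 0 H
  atom 4: O, bond orders sum to 2 (valence 2) → 0 H
  atom 5: C, bond orders sum to 4 (valence 4) → 0 H
  atom 6: C, bond orders sum to 1 (valence 4) → 3 H
  atom 7: C, bond orders sum to 2 (valence 4) → 2 H
Totals → C:6, H:10, O:1.

C6H10O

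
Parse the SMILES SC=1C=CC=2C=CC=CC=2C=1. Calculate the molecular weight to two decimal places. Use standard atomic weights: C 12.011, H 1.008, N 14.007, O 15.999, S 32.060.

160.23 g/mol

First, the molecular formula is C10H8S (counting implicit H from valence).
  C: 10 × 12.011 = 120.110
  H: 8 × 1.008 = 8.064
  S: 1 × 32.060 = 32.060
Sum: 10×12.011 + 8×1.008 + 1×32.060 = 160.234 → 160.23 g/mol.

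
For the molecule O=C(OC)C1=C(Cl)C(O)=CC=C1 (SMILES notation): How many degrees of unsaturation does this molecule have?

5

Molecular formula: C8H7ClO3.
DoU = (2C + 2 + N − H − X) / 2, where X is the halogen count and O/S are ignored.
    = (2·8 + 2 + 0 − 7 − 1) / 2 = 10 / 2 = 5.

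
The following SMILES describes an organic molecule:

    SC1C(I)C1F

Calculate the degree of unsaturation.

1

Degree of unsaturation = (number of rings) + (number of π bonds).
Ring closures in the SMILES: 1.
π bonds: none → 0 DoU from unsaturation.
Total DoU = 1 + 0 = 1.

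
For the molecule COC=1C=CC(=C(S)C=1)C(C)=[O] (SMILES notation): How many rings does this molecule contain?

In SMILES, each pair of matching ring-closure digits denotes one ring-closing bond; the number of such bonds equals the number of independent rings.
Ring-closure bonds here: 1.

1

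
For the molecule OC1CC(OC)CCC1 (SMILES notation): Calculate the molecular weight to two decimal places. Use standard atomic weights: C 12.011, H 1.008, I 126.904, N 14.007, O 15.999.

130.19 g/mol

First, the molecular formula is C7H14O2 (counting implicit H from valence).
  C: 7 × 12.011 = 84.077
  H: 14 × 1.008 = 14.112
  O: 2 × 15.999 = 31.998
Sum: 7×12.011 + 14×1.008 + 2×15.999 = 130.187 → 130.19 g/mol.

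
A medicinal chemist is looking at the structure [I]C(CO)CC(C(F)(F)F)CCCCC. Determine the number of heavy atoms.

15

Every atom symbol written in the SMILES (organic subset) is one heavy atom; implicit H are not written.
Heavy atoms by element → C:10, F:3, I:1, O:1.
Total: 15.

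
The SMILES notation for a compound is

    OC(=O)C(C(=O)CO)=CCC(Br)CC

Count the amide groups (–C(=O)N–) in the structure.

Scan the SMILES for the amide motif — none present.
Groups that are present: 1 alkene, 1 carboxylic acid, 1 hydroxyl, 1 ketone.

0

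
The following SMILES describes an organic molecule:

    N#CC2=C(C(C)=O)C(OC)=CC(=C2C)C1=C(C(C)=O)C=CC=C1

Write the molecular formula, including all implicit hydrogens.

C19H17NO3

Walk through each heavy atom and fill implicit hydrogens from standard valence (C 4, N 3, O 2, S 2, halogen 1):
  atom 1: N, bond orders sum to 3 (valence 3) → 0 H
  atom 2: C, bond orders sum to 4 (valence 4) → 0 H
  atom 3: C, bond orders sum to 4 (valence 4) → 0 H
  atom 4: C, bond orders sum to 4 (valence 4) → 0 H
  atom 5: C, bond orders sum to 4 (valence 4) → 0 H
  atom 6: C, bond orders sum to 1 (valence 4) → 3 H
  atom 7: O, bond orders sum to 2 (valence 2) → 0 H
  atom 8: C, bond orders sum to 4 (valence 4) → 0 H
  atom 9: O, bond orders sum to 2 (valence 2) → 0 H
  atom 10: C, bond orders sum to 1 (valence 4) → 3 H
  atom 11: C, bond orders sum to 3 (valence 4) → 1 H
  atom 12: C, bond orders sum to 4 (valence 4) → 0 H
  atom 13: C, bond orders sum to 4 (valence 4) → 0 H
  atom 14: C, bond orders sum to 1 (valence 4) → 3 H
  atom 15: C, bond orders sum to 4 (valence 4) → 0 H
  atom 16: C, bond orders sum to 4 (valence 4) → 0 H
  atom 17: C, bond orders sum to 4 (valence 4) → 0 H
  atom 18: C, bond orders sum to 1 (valence 4) → 3 H
  atom 19: O, bond orders sum to 2 (valence 2) → 0 H
  atom 20: C, bond orders sum to 3 (valence 4) → 1 H
  atom 21: C, bond orders sum to 3 (valence 4) → 1 H
  atom 22: C, bond orders sum to 3 (valence 4) → 1 H
  atom 23: C, bond orders sum to 3 (valence 4) → 1 H
Totals → C:19, H:17, N:1, O:3.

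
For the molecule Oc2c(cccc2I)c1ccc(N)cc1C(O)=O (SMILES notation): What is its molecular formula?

Walk through each heavy atom and fill implicit hydrogens from standard valence (C 4, N 3, O 2, S 2, halogen 1); for lowercase aromatic atoms, an aromatic c carries 1 H when it has two neighbours and 0 H with three, and aromatic n carries 0 H:
  atom 1: O, bond orders sum to 1 (valence 2) → 1 H
  atom 2: aromatic c, 3 neighbours → 0 H
  atom 3: aromatic c, 3 neighbours → 0 H
  atom 4: aromatic c, 2 neighbours → 1 H
  atom 5: aromatic c, 2 neighbours → 1 H
  atom 6: aromatic c, 2 neighbours → 1 H
  atom 7: aromatic c, 3 neighbours → 0 H
  atom 8: I (halogen, monovalent) → 0 H
  atom 9: aromatic c, 3 neighbours → 0 H
  atom 10: aromatic c, 2 neighbours → 1 H
  atom 11: aromatic c, 2 neighbours → 1 H
  atom 12: aromatic c, 3 neighbours → 0 H
  atom 13: N, bond orders sum to 1 (valence 3) → 2 H
  atom 14: aromatic c, 2 neighbours → 1 H
  atom 15: aromatic c, 3 neighbours → 0 H
  atom 16: C, bond orders sum to 4 (valence 4) → 0 H
  atom 17: O, bond orders sum to 1 (valence 2) → 1 H
  atom 18: O, bond orders sum to 2 (valence 2) → 0 H
Totals → C:13, H:10, I:1, N:1, O:3.

C13H10INO3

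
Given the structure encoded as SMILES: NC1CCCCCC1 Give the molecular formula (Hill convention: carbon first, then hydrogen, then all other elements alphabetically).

C7H15N

Walk through each heavy atom and fill implicit hydrogens from standard valence (C 4, N 3, O 2, S 2, halogen 1):
  atom 1: N, bond orders sum to 1 (valence 3) → 2 H
  atom 2: C, bond orders sum to 3 (valence 4) → 1 H
  atom 3: C, bond orders sum to 2 (valence 4) → 2 H
  atom 4: C, bond orders sum to 2 (valence 4) → 2 H
  atom 5: C, bond orders sum to 2 (valence 4) → 2 H
  atom 6: C, bond orders sum to 2 (valence 4) → 2 H
  atom 7: C, bond orders sum to 2 (valence 4) → 2 H
  atom 8: C, bond orders sum to 2 (valence 4) → 2 H
Totals → C:7, H:15, N:1.
In Hill order: C7H15N.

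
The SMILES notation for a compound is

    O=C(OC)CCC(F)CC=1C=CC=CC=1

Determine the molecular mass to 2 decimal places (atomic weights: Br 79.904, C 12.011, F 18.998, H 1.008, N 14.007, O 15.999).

First, the molecular formula is C12H15FO2 (counting implicit H from valence).
  C: 12 × 12.011 = 144.132
  F: 1 × 18.998 = 18.998
  H: 15 × 1.008 = 15.120
  O: 2 × 15.999 = 31.998
Sum: 12×12.011 + 1×18.998 + 15×1.008 + 2×15.999 = 210.248 → 210.25 g/mol.

210.25 g/mol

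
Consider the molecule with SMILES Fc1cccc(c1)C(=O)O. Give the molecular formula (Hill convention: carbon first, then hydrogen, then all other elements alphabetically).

C7H5FO2

Walk through each heavy atom and fill implicit hydrogens from standard valence (C 4, N 3, O 2, S 2, halogen 1); for lowercase aromatic atoms, an aromatic c carries 1 H when it has two neighbours and 0 H with three, and aromatic n carries 0 H:
  atom 1: F (halogen, monovalent) → 0 H
  atom 2: aromatic c, 3 neighbours → 0 H
  atom 3: aromatic c, 2 neighbours → 1 H
  atom 4: aromatic c, 2 neighbours → 1 H
  atom 5: aromatic c, 2 neighbours → 1 H
  atom 6: aromatic c, 3 neighbours → 0 H
  atom 7: aromatic c, 2 neighbours → 1 H
  atom 8: C, bond orders sum to 4 (valence 4) → 0 H
  atom 9: O, bond orders sum to 2 (valence 2) → 0 H
  atom 10: O, bond orders sum to 1 (valence 2) → 1 H
Totals → C:7, H:5, F:1, O:2.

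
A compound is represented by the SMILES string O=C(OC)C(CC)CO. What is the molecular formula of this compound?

C6H12O3

Walk through each heavy atom and fill implicit hydrogens from standard valence (C 4, N 3, O 2, S 2, halogen 1):
  atom 1: O, bond orders sum to 2 (valence 2) → 0 H
  atom 2: C, bond orders sum to 4 (valence 4) → 0 H
  atom 3: O, bond orders sum to 2 (valence 2) → 0 H
  atom 4: C, bond orders sum to 1 (valence 4) → 3 H
  atom 5: C, bond orders sum to 3 (valence 4) → 1 H
  atom 6: C, bond orders sum to 2 (valence 4) → 2 H
  atom 7: C, bond orders sum to 1 (valence 4) → 3 H
  atom 8: C, bond orders sum to 2 (valence 4) → 2 H
  atom 9: O, bond orders sum to 1 (valence 2) → 1 H
Totals → C:6, H:12, O:3.
In Hill order: C6H12O3.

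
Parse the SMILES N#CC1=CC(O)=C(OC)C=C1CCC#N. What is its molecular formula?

Walk through each heavy atom and fill implicit hydrogens from standard valence (C 4, N 3, O 2, S 2, halogen 1):
  atom 1: N, bond orders sum to 3 (valence 3) → 0 H
  atom 2: C, bond orders sum to 4 (valence 4) → 0 H
  atom 3: C, bond orders sum to 4 (valence 4) → 0 H
  atom 4: C, bond orders sum to 3 (valence 4) → 1 H
  atom 5: C, bond orders sum to 4 (valence 4) → 0 H
  atom 6: O, bond orders sum to 1 (valence 2) → 1 H
  atom 7: C, bond orders sum to 4 (valence 4) → 0 H
  atom 8: O, bond orders sum to 2 (valence 2) → 0 H
  atom 9: C, bond orders sum to 1 (valence 4) → 3 H
  atom 10: C, bond orders sum to 3 (valence 4) → 1 H
  atom 11: C, bond orders sum to 4 (valence 4) → 0 H
  atom 12: C, bond orders sum to 2 (valence 4) → 2 H
  atom 13: C, bond orders sum to 2 (valence 4) → 2 H
  atom 14: C, bond orders sum to 4 (valence 4) → 0 H
  atom 15: N, bond orders sum to 3 (valence 3) → 0 H
Totals → C:11, H:10, N:2, O:2.

C11H10N2O2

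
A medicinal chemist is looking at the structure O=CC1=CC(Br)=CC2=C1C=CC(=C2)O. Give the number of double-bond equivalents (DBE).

8

Molecular formula: C11H7BrO2.
DoU = (2C + 2 + N − H − X) / 2, where X is the halogen count and O/S are ignored.
    = (2·11 + 2 + 0 − 7 − 1) / 2 = 16 / 2 = 8.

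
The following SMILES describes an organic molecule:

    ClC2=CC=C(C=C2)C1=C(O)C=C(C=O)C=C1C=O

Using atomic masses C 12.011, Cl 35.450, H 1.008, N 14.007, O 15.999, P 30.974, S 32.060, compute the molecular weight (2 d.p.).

260.67 g/mol

First, the molecular formula is C14H9ClO3 (counting implicit H from valence).
  C: 14 × 12.011 = 168.154
  Cl: 1 × 35.450 = 35.450
  H: 9 × 1.008 = 9.072
  O: 3 × 15.999 = 47.997
Sum: 14×12.011 + 1×35.450 + 9×1.008 + 3×15.999 = 260.673 → 260.67 g/mol.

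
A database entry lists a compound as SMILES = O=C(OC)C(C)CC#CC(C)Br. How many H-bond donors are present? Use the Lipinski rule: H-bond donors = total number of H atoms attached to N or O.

Donors: find every N or O and count the H atoms it carries.
  atom 1 (O): bond orders sum to 2 → 0 H
  atom 3 (O): bond orders sum to 2 → 0 H
Lipinski HBD = 0.

0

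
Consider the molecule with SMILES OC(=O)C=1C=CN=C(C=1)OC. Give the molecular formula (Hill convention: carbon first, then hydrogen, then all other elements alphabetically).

Walk through each heavy atom and fill implicit hydrogens from standard valence (C 4, N 3, O 2, S 2, halogen 1):
  atom 1: O, bond orders sum to 1 (valence 2) → 1 H
  atom 2: C, bond orders sum to 4 (valence 4) → 0 H
  atom 3: O, bond orders sum to 2 (valence 2) → 0 H
  atom 4: C, bond orders sum to 4 (valence 4) → 0 H
  atom 5: C, bond orders sum to 3 (valence 4) → 1 H
  atom 6: C, bond orders sum to 3 (valence 4) → 1 H
  atom 7: N, bond orders sum to 3 (valence 3) → 0 H
  atom 8: C, bond orders sum to 4 (valence 4) → 0 H
  atom 9: C, bond orders sum to 3 (valence 4) → 1 H
  atom 10: O, bond orders sum to 2 (valence 2) → 0 H
  atom 11: C, bond orders sum to 1 (valence 4) → 3 H
Totals → C:7, H:7, N:1, O:3.

C7H7NO3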